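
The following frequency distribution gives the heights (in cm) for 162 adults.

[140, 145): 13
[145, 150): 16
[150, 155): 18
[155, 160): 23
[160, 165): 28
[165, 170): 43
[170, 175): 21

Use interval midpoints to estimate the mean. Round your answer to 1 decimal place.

Midpoints: 142.5, 147.5, 152.5, 157.5, 162.5, 167.5, 172.5
Σfm = 13×142.5 + 16×147.5 + 18×152.5 + 23×157.5 + 28×162.5 + 43×167.5 + 21×172.5 = 25955
n = Σf = 162
Mean = 25955 / 162 = 160.2160

160.2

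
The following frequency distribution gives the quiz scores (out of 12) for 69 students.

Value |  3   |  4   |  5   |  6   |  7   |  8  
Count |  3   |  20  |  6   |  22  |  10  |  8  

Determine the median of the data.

Cumulative frequencies: 3, 23, 29, 51, 61, 69
n = 69, so the median is the value in position (n+1)/2 = 35.
Position 35 falls at value 6.

6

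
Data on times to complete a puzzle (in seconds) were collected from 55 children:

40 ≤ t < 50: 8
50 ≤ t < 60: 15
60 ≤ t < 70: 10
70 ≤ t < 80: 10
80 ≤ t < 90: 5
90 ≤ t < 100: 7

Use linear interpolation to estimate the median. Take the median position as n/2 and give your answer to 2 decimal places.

64.50

Cumulative frequencies: 8, 23, 33, 43, 48, 55
n = 55; position = n/2 = 27.5.
This falls in the class 60 ≤ t < 70: L = 60, F = 23, f = 10, h = 10.
Median ≈ 60 + ((27.5 − 23) / 10) × 10 = 64.5000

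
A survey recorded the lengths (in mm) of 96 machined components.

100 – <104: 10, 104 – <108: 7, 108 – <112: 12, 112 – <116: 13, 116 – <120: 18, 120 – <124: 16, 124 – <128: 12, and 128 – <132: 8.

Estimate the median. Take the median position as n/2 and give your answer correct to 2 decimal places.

117.33

Cumulative frequencies: 10, 17, 29, 42, 60, 76, 88, 96
n = 96; position = n/2 = 48.
This falls in the class 116 – <120: L = 116, F = 42, f = 18, h = 4.
Median ≈ 116 + ((48 − 42) / 18) × 4 = 117.3333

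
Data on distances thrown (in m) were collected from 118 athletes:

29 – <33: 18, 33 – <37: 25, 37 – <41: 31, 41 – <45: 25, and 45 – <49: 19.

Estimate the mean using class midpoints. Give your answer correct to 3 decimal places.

39.068

Midpoints: 31, 35, 39, 43, 47
Σfm = 18×31 + 25×35 + 31×39 + 25×43 + 19×47 = 4610
n = Σf = 118
Mean = 4610 / 118 = 39.0678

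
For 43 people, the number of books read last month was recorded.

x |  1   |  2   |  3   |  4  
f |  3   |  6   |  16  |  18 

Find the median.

3

Cumulative frequencies: 3, 9, 25, 43
n = 43, so the median is the value in position (n+1)/2 = 22.
Position 22 falls at value 3.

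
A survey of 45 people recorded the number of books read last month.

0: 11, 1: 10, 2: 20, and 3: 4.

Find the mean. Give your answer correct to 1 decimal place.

Values: 0, 1, 2, 3
Σfx = 11×0 + 10×1 + 20×2 + 4×3 = 62
n = Σf = 45
Mean = 62 / 45 = 1.3778

1.4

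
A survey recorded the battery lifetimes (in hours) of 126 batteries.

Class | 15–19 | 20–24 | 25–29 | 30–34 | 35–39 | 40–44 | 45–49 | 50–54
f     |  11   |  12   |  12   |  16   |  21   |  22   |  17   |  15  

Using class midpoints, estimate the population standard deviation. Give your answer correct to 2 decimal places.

Midpoints: 17, 22, 27, 32, 37, 42, 47, 52
n = 126, Σfm = 4567, mean = 36.2460
Σfm² = 179789
Σf(m − x̄)² = Σfm² − (Σfm)²/n = 179789 − 4567²/126 = 14253.3730
Population variance = 14253.3730 / 126 = 113.1220
Standard deviation = √113.1220 = 10.6359

10.64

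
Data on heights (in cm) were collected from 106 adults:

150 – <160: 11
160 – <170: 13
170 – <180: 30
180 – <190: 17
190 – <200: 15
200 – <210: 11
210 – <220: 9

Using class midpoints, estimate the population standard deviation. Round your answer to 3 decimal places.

Midpoints: 155, 165, 175, 185, 195, 205, 215
n = 106, Σfm = 19360, mean = 182.6415
Σfm² = 3567450
Σf(m − x̄)² = Σfm² − (Σfm)²/n = 3567450 − 19360²/106 = 31510.3774
Population variance = 31510.3774 / 106 = 297.2677
Standard deviation = √297.2677 = 17.2415

17.241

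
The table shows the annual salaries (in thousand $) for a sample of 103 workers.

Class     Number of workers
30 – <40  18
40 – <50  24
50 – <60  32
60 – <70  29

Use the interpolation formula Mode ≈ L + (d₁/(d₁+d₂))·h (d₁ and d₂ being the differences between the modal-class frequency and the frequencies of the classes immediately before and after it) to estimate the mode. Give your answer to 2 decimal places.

57.27

Modal class: 50 – <60 (highest frequency 32).
d₁ = 32 − 24 = 8, d₂ = 32 − 29 = 3
Mode ≈ 50 + (8/(8+3)) × 10 = 50 + 7.2727 = 57.2727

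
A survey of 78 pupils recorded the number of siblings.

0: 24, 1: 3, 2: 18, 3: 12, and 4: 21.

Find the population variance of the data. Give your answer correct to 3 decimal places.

2.499

Values: 0, 1, 2, 3, 4
n = 78, Σfx = 159, mean = 2.0385
Σfx² = 519
Σf(x − x̄)² = Σfx² − (Σfx)²/n = 519 − 159²/78 = 194.8846
Population variance = 194.8846 / 78 = 2.4985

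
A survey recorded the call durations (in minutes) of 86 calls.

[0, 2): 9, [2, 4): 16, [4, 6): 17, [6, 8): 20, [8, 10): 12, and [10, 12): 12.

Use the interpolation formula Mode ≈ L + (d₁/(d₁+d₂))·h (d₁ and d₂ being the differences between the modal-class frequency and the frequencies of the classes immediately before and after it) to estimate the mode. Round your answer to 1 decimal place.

6.5

Modal class: [6, 8) (highest frequency 20).
d₁ = 20 − 17 = 3, d₂ = 20 − 12 = 8
Mode ≈ 6 + (3/(3+8)) × 2 = 6 + 0.5455 = 6.5455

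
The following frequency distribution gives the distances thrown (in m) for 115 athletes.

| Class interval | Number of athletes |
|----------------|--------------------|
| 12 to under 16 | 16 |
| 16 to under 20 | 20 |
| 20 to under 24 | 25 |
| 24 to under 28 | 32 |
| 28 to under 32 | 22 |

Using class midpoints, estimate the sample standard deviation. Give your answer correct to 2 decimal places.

Midpoints: 14, 18, 22, 26, 30
n = 115, Σfm = 2626, mean = 22.8348
Σfm² = 63148
Σf(m − x̄)² = Σfm² − (Σfm)²/n = 63148 − 2626²/115 = 3183.8609
Sample variance = 3183.8609 / 114 = 27.9286
Standard deviation = √27.9286 = 5.2848

5.28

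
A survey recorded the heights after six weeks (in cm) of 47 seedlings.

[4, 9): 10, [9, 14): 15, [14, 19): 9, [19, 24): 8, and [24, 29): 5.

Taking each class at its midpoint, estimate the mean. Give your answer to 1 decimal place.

14.7

Midpoints: 6.5, 11.5, 16.5, 21.5, 26.5
Σfm = 10×6.5 + 15×11.5 + 9×16.5 + 8×21.5 + 5×26.5 = 690.5
n = Σf = 47
Mean = 690.5 / 47 = 14.6915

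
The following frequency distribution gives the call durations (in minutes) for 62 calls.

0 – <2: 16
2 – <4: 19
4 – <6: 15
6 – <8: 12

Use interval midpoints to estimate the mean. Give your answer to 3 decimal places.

3.742

Midpoints: 1, 3, 5, 7
Σfm = 16×1 + 19×3 + 15×5 + 12×7 = 232
n = Σf = 62
Mean = 232 / 62 = 3.7419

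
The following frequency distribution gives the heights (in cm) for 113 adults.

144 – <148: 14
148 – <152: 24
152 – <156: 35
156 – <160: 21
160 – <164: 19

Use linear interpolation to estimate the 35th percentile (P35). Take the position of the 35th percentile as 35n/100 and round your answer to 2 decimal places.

Cumulative frequencies: 14, 38, 73, 94, 113
n = 113; position = 35n/100 = 39.55.
This falls in the class 152 – <156: L = 152, F = 38, f = 35, h = 4.
35th percentile ≈ 152 + ((39.55 − 38) / 35) × 4 = 152.1771

152.18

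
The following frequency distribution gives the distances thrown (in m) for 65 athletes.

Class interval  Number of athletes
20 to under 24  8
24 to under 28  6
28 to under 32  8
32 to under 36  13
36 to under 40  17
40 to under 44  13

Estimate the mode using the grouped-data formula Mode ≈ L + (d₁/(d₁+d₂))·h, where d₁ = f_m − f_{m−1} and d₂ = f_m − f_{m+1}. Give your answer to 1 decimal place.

Modal class: 36 to under 40 (highest frequency 17).
d₁ = 17 − 13 = 4, d₂ = 17 − 13 = 4
Mode ≈ 36 + (4/(4+4)) × 4 = 36 + 2.0000 = 38.0000

38.0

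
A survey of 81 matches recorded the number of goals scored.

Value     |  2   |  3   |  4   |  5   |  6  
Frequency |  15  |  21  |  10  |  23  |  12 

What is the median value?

4

Cumulative frequencies: 15, 36, 46, 69, 81
n = 81, so the median is the value in position (n+1)/2 = 41.
Position 41 falls at value 4.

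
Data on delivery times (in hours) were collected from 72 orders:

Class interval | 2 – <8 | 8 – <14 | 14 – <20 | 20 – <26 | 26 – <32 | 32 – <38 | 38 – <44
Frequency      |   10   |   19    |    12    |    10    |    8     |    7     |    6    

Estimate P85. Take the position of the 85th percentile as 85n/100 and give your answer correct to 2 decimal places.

33.89

Cumulative frequencies: 10, 29, 41, 51, 59, 66, 72
n = 72; position = 85n/100 = 61.2.
This falls in the class 32 – <38: L = 32, F = 59, f = 7, h = 6.
85th percentile ≈ 32 + ((61.2 − 59) / 7) × 6 = 33.8857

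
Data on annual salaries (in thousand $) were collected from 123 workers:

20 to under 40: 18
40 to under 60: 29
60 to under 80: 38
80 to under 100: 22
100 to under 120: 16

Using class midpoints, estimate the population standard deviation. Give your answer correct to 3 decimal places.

24.595

Midpoints: 30, 50, 70, 90, 110
n = 123, Σfm = 8390, mean = 68.2114
Σfm² = 646700
Σf(m − x̄)² = Σfm² − (Σfm)²/n = 646700 − 8390²/123 = 74406.5041
Population variance = 74406.5041 / 123 = 604.9309
Standard deviation = √604.9309 = 24.5953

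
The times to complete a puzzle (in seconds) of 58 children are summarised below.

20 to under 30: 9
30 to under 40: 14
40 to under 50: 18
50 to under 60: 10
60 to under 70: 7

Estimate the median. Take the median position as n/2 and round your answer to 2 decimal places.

Cumulative frequencies: 9, 23, 41, 51, 58
n = 58; position = n/2 = 29.
This falls in the class 40 to under 50: L = 40, F = 23, f = 18, h = 10.
Median ≈ 40 + ((29 − 23) / 18) × 10 = 43.3333

43.33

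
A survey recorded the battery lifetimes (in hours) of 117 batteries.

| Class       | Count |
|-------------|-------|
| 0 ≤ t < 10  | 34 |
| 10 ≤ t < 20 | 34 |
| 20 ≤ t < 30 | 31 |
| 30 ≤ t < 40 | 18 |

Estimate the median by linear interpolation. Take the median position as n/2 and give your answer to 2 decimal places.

17.21

Cumulative frequencies: 34, 68, 99, 117
n = 117; position = n/2 = 58.5.
This falls in the class 10 ≤ t < 20: L = 10, F = 34, f = 34, h = 10.
Median ≈ 10 + ((58.5 − 34) / 34) × 10 = 17.2059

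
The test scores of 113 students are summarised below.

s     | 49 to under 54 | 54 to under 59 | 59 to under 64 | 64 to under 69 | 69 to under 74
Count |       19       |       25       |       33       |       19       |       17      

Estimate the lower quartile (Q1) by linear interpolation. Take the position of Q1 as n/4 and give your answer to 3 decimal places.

Cumulative frequencies: 19, 44, 77, 96, 113
n = 113; position = n/4 = 28.25.
This falls in the class 54 to under 59: L = 54, F = 19, f = 25, h = 5.
Lower quartile ≈ 54 + ((28.25 − 19) / 25) × 5 = 55.8500

55.850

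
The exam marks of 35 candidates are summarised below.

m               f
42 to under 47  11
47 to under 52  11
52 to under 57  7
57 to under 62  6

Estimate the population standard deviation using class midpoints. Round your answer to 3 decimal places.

5.357

Midpoints: 44.5, 49.5, 54.5, 59.5
n = 35, Σfm = 1772.5, mean = 50.6429
Σfm² = 90768.75
Σf(m − x̄)² = Σfm² − (Σfm)²/n = 90768.75 − 1772.5²/35 = 1004.2857
Population variance = 1004.2857 / 35 = 28.6939
Standard deviation = √28.6939 = 5.3567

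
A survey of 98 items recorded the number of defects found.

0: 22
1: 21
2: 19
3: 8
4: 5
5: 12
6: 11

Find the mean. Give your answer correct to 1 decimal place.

Values: 0, 1, 2, 3, 4, 5, 6
Σfx = 22×0 + 21×1 + 19×2 + 8×3 + 5×4 + 12×5 + 11×6 = 229
n = Σf = 98
Mean = 229 / 98 = 2.3367

2.3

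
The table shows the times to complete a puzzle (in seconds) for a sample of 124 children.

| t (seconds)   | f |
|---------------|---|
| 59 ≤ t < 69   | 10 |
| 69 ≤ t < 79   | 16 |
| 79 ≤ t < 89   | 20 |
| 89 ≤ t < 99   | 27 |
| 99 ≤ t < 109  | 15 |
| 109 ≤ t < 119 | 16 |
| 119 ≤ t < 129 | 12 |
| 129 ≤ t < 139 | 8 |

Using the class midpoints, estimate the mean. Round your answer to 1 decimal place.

96.7

Midpoints: 64, 74, 84, 94, 104, 114, 124, 134
Σfm = 10×64 + 16×74 + 20×84 + 27×94 + 15×104 + 16×114 + 12×124 + 8×134 = 11986
n = Σf = 124
Mean = 11986 / 124 = 96.6613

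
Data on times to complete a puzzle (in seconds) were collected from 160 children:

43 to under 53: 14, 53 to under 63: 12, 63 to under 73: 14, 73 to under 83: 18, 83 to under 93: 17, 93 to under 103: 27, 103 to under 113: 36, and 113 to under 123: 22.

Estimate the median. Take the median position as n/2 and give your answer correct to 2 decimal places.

Cumulative frequencies: 14, 26, 40, 58, 75, 102, 138, 160
n = 160; position = n/2 = 80.
This falls in the class 93 to under 103: L = 93, F = 75, f = 27, h = 10.
Median ≈ 93 + ((80 − 75) / 27) × 10 = 94.8519

94.85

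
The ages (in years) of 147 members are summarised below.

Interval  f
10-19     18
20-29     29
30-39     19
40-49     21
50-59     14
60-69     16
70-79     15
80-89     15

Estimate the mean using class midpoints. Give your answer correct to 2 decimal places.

45.86

Midpoints: 14.5, 24.5, 34.5, 44.5, 54.5, 64.5, 74.5, 84.5
Σfm = 18×14.5 + 29×24.5 + 19×34.5 + 21×44.5 + 14×54.5 + 16×64.5 + 15×74.5 + 15×84.5 = 6741.5
n = Σf = 147
Mean = 6741.5 / 147 = 45.8605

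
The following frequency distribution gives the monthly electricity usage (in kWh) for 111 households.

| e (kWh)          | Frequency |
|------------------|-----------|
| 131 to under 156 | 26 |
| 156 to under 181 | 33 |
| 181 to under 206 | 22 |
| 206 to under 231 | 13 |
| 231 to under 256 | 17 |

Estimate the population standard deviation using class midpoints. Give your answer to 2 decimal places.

33.97

Midpoints: 143.5, 168.5, 193.5, 218.5, 243.5
n = 111, Σfm = 20528.5, mean = 184.9414
Σfm² = 3924689.75
Σf(m − x̄)² = Σfm² − (Σfm)²/n = 3924689.75 − 20528.5²/111 = 128119.3694
Population variance = 128119.3694 / 111 = 1154.2286
Standard deviation = √1154.2286 = 33.9739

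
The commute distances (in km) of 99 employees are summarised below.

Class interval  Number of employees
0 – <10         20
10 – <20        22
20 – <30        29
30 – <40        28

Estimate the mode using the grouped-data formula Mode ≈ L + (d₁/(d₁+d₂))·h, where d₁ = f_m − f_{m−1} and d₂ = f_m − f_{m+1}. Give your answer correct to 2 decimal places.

Modal class: 20 – <30 (highest frequency 29).
d₁ = 29 − 22 = 7, d₂ = 29 − 28 = 1
Mode ≈ 20 + (7/(7+1)) × 10 = 20 + 8.7500 = 28.7500

28.75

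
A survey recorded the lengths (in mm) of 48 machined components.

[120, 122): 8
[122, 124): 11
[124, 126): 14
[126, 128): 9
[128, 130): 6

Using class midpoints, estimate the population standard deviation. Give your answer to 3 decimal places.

2.504

Midpoints: 121, 123, 125, 127, 129
n = 48, Σfm = 5988, mean = 124.7500
Σfm² = 747304
Σf(m − x̄)² = Σfm² − (Σfm)²/n = 747304 − 5988²/48 = 301.0000
Population variance = 301.0000 / 48 = 6.2708
Standard deviation = √6.2708 = 2.5042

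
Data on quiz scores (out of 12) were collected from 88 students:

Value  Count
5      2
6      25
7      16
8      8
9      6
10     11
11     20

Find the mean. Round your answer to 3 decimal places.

8.182

Values: 5, 6, 7, 8, 9, 10, 11
Σfx = 2×5 + 25×6 + 16×7 + 8×8 + 6×9 + 11×10 + 20×11 = 720
n = Σf = 88
Mean = 720 / 88 = 8.1818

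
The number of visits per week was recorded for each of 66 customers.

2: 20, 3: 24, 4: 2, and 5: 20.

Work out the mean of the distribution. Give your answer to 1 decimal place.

3.3

Values: 2, 3, 4, 5
Σfx = 20×2 + 24×3 + 2×4 + 20×5 = 220
n = Σf = 66
Mean = 220 / 66 = 3.3333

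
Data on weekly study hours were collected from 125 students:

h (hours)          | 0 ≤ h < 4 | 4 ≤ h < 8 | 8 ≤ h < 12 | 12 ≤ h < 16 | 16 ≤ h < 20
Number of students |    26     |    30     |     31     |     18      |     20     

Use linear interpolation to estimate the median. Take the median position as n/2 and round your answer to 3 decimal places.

8.839

Cumulative frequencies: 26, 56, 87, 105, 125
n = 125; position = n/2 = 62.5.
This falls in the class 8 ≤ h < 12: L = 8, F = 56, f = 31, h = 4.
Median ≈ 8 + ((62.5 − 56) / 31) × 4 = 8.8387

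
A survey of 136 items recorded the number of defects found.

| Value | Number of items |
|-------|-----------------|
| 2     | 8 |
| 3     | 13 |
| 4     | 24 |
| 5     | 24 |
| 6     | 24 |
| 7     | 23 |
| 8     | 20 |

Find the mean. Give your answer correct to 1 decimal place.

Values: 2, 3, 4, 5, 6, 7, 8
Σfx = 8×2 + 13×3 + 24×4 + 24×5 + 24×6 + 23×7 + 20×8 = 736
n = Σf = 136
Mean = 736 / 136 = 5.4118

5.4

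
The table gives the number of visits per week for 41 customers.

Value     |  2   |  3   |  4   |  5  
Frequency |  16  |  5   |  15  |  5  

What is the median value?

Cumulative frequencies: 16, 21, 36, 41
n = 41, so the median is the value in position (n+1)/2 = 21.
Position 21 falls at value 3.

3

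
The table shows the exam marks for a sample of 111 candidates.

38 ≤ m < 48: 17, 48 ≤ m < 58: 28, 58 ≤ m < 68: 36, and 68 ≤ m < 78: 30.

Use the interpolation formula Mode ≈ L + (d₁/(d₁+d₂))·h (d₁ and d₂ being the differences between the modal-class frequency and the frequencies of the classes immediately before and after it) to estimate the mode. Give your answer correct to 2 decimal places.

63.71

Modal class: 58 ≤ m < 68 (highest frequency 36).
d₁ = 36 − 28 = 8, d₂ = 36 − 30 = 6
Mode ≈ 58 + (8/(8+6)) × 10 = 58 + 5.7143 = 63.7143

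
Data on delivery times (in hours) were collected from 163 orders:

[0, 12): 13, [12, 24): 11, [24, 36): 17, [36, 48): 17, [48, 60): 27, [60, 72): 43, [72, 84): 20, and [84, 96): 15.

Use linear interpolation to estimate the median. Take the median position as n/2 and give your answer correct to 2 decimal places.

Cumulative frequencies: 13, 24, 41, 58, 85, 128, 148, 163
n = 163; position = n/2 = 81.5.
This falls in the class [48, 60): L = 48, F = 58, f = 27, h = 12.
Median ≈ 48 + ((81.5 − 58) / 27) × 12 = 58.4444

58.44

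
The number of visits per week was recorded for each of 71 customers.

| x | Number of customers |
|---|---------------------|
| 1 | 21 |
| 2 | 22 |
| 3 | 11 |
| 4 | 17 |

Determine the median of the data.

Cumulative frequencies: 21, 43, 54, 71
n = 71, so the median is the value in position (n+1)/2 = 36.
Position 36 falls at value 2.

2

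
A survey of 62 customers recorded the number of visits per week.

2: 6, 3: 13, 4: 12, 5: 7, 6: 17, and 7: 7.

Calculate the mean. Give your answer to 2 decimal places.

4.60

Values: 2, 3, 4, 5, 6, 7
Σfx = 6×2 + 13×3 + 12×4 + 7×5 + 17×6 + 7×7 = 285
n = Σf = 62
Mean = 285 / 62 = 4.5968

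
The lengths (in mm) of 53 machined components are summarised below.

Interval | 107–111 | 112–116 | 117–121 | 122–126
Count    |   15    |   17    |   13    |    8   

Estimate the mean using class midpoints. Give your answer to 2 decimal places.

Midpoints: 109, 114, 119, 124
Σfm = 15×109 + 17×114 + 13×119 + 8×124 = 6112
n = Σf = 53
Mean = 6112 / 53 = 115.3208

115.32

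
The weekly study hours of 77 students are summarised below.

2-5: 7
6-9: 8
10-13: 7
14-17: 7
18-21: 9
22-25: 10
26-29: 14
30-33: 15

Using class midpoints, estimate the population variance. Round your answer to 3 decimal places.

87.003

Midpoints: 3.5, 7.5, 11.5, 15.5, 19.5, 23.5, 27.5, 31.5
n = 77, Σfm = 1541.5, mean = 20.0195
Σfm² = 37559.25
Σf(m − x̄)² = Σfm² − (Σfm)²/n = 37559.25 − 1541.5²/77 = 6699.2208
Population variance = 6699.2208 / 77 = 87.0029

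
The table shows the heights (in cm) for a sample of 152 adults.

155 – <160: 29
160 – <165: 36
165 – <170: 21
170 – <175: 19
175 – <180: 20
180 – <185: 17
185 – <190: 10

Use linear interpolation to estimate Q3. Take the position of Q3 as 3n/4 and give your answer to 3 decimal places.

177.250

Cumulative frequencies: 29, 65, 86, 105, 125, 142, 152
n = 152; position = 3n/4 = 114.
This falls in the class 175 – <180: L = 175, F = 105, f = 20, h = 5.
Upper quartile ≈ 175 + ((114 − 105) / 20) × 5 = 177.2500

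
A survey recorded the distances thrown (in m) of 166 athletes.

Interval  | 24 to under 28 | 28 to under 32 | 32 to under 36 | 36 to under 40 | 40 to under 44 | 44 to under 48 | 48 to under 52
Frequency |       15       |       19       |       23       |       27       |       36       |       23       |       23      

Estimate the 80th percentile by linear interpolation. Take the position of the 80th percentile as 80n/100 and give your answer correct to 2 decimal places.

46.23

Cumulative frequencies: 15, 34, 57, 84, 120, 143, 166
n = 166; position = 80n/100 = 132.8.
This falls in the class 44 to under 48: L = 44, F = 120, f = 23, h = 4.
80th percentile ≈ 44 + ((132.8 − 120) / 23) × 4 = 46.2261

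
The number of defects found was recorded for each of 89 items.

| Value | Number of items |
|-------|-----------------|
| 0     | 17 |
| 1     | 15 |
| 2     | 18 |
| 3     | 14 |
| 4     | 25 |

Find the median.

Cumulative frequencies: 17, 32, 50, 64, 89
n = 89, so the median is the value in position (n+1)/2 = 45.
Position 45 falls at value 2.

2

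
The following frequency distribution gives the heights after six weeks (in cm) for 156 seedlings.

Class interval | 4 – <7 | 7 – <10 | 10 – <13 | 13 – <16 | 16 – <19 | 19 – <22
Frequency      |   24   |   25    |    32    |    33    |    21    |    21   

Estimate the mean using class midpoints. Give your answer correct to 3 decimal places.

Midpoints: 5.5, 8.5, 11.5, 14.5, 17.5, 20.5
Σfm = 24×5.5 + 25×8.5 + 32×11.5 + 33×14.5 + 21×17.5 + 21×20.5 = 1989
n = Σf = 156
Mean = 1989 / 156 = 12.7500

12.750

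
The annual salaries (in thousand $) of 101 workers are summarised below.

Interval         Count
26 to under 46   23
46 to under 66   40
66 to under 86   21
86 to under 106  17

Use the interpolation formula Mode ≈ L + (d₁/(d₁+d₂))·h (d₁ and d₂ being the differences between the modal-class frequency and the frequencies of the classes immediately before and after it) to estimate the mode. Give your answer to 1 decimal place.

Modal class: 46 to under 66 (highest frequency 40).
d₁ = 40 − 23 = 17, d₂ = 40 − 21 = 19
Mode ≈ 46 + (17/(17+19)) × 20 = 46 + 9.4444 = 55.4444

55.4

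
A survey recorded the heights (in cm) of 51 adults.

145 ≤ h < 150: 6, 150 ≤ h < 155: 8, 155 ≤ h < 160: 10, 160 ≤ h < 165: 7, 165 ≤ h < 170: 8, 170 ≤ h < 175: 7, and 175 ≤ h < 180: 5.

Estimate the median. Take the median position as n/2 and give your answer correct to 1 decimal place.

Cumulative frequencies: 6, 14, 24, 31, 39, 46, 51
n = 51; position = n/2 = 25.5.
This falls in the class 160 ≤ h < 165: L = 160, F = 24, f = 7, h = 5.
Median ≈ 160 + ((25.5 − 24) / 7) × 5 = 161.0714

161.1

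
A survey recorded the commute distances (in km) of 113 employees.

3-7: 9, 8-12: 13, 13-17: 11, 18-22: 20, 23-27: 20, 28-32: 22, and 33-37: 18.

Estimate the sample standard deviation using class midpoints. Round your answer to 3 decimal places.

9.309

Midpoints: 5, 10, 15, 20, 25, 30, 35
n = 113, Σfm = 2530, mean = 22.3894
Σfm² = 66350
Σf(m − x̄)² = Σfm² − (Σfm)²/n = 66350 − 2530²/113 = 9704.8673
Sample variance = 9704.8673 / 112 = 86.6506
Standard deviation = √86.6506 = 9.3086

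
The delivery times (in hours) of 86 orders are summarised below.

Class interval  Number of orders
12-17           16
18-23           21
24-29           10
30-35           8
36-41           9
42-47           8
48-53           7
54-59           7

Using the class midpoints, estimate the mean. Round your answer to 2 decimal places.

Midpoints: 14.5, 20.5, 26.5, 32.5, 38.5, 44.5, 50.5, 56.5
Σfm = 16×14.5 + 21×20.5 + 10×26.5 + 8×32.5 + 9×38.5 + 8×44.5 + 7×50.5 + 7×56.5 = 2639
n = Σf = 86
Mean = 2639 / 86 = 30.6860

30.69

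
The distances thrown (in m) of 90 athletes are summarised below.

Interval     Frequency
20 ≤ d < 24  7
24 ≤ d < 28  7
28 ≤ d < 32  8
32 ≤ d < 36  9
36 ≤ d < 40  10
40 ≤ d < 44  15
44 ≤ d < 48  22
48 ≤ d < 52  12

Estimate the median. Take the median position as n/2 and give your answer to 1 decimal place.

Cumulative frequencies: 7, 14, 22, 31, 41, 56, 78, 90
n = 90; position = n/2 = 45.
This falls in the class 40 ≤ d < 44: L = 40, F = 41, f = 15, h = 4.
Median ≈ 40 + ((45 − 41) / 15) × 4 = 41.0667

41.1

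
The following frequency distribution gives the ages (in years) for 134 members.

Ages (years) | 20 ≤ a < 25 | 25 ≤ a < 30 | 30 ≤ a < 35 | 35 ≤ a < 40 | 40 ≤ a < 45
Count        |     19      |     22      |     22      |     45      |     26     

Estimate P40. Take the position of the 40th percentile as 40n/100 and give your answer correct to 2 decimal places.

32.86

Cumulative frequencies: 19, 41, 63, 108, 134
n = 134; position = 40n/100 = 53.6.
This falls in the class 30 ≤ a < 35: L = 30, F = 41, f = 22, h = 5.
40th percentile ≈ 30 + ((53.6 − 41) / 22) × 5 = 32.8636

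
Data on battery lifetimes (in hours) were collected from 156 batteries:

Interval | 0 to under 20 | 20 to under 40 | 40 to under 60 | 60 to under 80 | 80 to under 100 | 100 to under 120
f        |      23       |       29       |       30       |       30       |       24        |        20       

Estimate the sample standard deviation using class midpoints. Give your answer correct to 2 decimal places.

Midpoints: 10, 30, 50, 70, 90, 110
n = 156, Σfm = 9060, mean = 58.0769
Σfm² = 686800
Σf(m − x̄)² = Σfm² − (Σfm)²/n = 686800 − 9060²/156 = 160623.0769
Sample variance = 160623.0769 / 155 = 1036.2779
Standard deviation = √1036.2779 = 32.1913

32.19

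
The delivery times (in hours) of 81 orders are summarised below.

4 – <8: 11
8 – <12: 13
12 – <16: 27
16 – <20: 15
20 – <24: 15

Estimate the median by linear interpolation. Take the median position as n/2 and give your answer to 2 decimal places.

Cumulative frequencies: 11, 24, 51, 66, 81
n = 81; position = n/2 = 40.5.
This falls in the class 12 – <16: L = 12, F = 24, f = 27, h = 4.
Median ≈ 12 + ((40.5 − 24) / 27) × 4 = 14.4444

14.44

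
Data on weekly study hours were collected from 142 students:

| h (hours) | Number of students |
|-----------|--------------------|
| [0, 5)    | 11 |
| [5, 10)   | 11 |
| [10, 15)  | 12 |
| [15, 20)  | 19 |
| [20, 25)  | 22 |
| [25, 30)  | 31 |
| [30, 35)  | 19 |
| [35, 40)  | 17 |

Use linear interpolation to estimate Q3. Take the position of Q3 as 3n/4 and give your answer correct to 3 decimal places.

Cumulative frequencies: 11, 22, 34, 53, 75, 106, 125, 142
n = 142; position = 3n/4 = 106.5.
This falls in the class [30, 35): L = 30, F = 106, f = 19, h = 5.
Upper quartile ≈ 30 + ((106.5 − 106) / 19) × 5 = 30.1316

30.132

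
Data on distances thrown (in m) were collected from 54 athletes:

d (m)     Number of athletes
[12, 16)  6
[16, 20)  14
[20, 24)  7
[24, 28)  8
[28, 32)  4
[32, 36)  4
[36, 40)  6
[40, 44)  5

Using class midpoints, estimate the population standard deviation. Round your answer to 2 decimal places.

Midpoints: 14, 18, 22, 26, 30, 34, 38, 42
n = 54, Σfm = 1392, mean = 25.7778
Σfm² = 40216
Σf(m − x̄)² = Σfm² − (Σfm)²/n = 40216 − 1392²/54 = 4333.3333
Population variance = 4333.3333 / 54 = 80.2469
Standard deviation = √80.2469 = 8.9581

8.96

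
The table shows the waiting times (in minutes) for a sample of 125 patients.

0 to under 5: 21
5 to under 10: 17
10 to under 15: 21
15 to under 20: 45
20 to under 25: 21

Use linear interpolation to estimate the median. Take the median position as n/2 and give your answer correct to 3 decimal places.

15.389

Cumulative frequencies: 21, 38, 59, 104, 125
n = 125; position = n/2 = 62.5.
This falls in the class 15 to under 20: L = 15, F = 59, f = 45, h = 5.
Median ≈ 15 + ((62.5 − 59) / 45) × 5 = 15.3889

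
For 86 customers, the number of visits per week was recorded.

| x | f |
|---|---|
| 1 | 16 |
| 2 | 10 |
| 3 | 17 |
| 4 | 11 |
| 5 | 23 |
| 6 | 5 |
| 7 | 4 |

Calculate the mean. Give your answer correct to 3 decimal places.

3.535

Values: 1, 2, 3, 4, 5, 6, 7
Σfx = 16×1 + 10×2 + 17×3 + 11×4 + 23×5 + 5×6 + 4×7 = 304
n = Σf = 86
Mean = 304 / 86 = 3.5349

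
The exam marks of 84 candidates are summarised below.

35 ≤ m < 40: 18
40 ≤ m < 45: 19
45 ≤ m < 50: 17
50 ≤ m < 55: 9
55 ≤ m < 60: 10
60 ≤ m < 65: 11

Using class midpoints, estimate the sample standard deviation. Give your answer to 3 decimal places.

8.474

Midpoints: 37.5, 42.5, 47.5, 52.5, 57.5, 62.5
n = 84, Σfm = 4025, mean = 47.9167
Σfm² = 198825
Σf(m − x̄)² = Σfm² − (Σfm)²/n = 198825 − 4025²/84 = 5960.4167
Sample variance = 5960.4167 / 83 = 71.8122
Standard deviation = √71.8122 = 8.4742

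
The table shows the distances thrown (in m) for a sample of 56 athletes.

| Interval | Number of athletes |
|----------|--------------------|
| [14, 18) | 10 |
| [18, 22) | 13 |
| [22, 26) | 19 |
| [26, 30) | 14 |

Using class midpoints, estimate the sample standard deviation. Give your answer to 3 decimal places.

4.197

Midpoints: 16, 20, 24, 28
n = 56, Σfm = 1268, mean = 22.6429
Σfm² = 29680
Σf(m − x̄)² = Σfm² − (Σfm)²/n = 29680 − 1268²/56 = 968.8571
Sample variance = 968.8571 / 55 = 17.6156
Standard deviation = √17.6156 = 4.1971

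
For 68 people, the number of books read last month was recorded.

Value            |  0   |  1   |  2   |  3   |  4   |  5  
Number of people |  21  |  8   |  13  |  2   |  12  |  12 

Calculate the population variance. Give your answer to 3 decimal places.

Values: 0, 1, 2, 3, 4, 5
n = 68, Σfx = 148, mean = 2.1765
Σfx² = 570
Σf(x − x̄)² = Σfx² − (Σfx)²/n = 570 − 148²/68 = 247.8824
Population variance = 247.8824 / 68 = 3.6453

3.645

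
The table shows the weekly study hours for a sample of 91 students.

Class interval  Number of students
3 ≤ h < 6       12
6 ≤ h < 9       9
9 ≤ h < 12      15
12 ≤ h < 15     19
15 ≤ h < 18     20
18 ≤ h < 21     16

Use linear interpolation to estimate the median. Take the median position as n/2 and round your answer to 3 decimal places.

13.500

Cumulative frequencies: 12, 21, 36, 55, 75, 91
n = 91; position = n/2 = 45.5.
This falls in the class 12 ≤ h < 15: L = 12, F = 36, f = 19, h = 3.
Median ≈ 12 + ((45.5 − 36) / 19) × 3 = 13.5000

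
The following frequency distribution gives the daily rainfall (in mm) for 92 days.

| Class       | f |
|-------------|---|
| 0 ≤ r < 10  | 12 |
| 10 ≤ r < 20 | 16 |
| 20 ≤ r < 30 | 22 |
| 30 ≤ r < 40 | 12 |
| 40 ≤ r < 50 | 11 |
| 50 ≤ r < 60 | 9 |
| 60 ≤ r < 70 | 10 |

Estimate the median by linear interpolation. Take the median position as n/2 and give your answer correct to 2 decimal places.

Cumulative frequencies: 12, 28, 50, 62, 73, 82, 92
n = 92; position = n/2 = 46.
This falls in the class 20 ≤ r < 30: L = 20, F = 28, f = 22, h = 10.
Median ≈ 20 + ((46 − 28) / 22) × 10 = 28.1818

28.18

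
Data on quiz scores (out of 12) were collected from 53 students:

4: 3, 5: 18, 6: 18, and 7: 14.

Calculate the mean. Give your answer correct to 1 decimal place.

Values: 4, 5, 6, 7
Σfx = 3×4 + 18×5 + 18×6 + 14×7 = 308
n = Σf = 53
Mean = 308 / 53 = 5.8113

5.8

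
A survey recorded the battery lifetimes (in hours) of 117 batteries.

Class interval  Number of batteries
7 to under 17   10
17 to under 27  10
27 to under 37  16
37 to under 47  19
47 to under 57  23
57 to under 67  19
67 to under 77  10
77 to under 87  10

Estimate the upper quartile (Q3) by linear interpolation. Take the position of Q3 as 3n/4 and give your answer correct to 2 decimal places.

Cumulative frequencies: 10, 20, 36, 55, 78, 97, 107, 117
n = 117; position = 3n/4 = 87.75.
This falls in the class 57 to under 67: L = 57, F = 78, f = 19, h = 10.
Upper quartile ≈ 57 + ((87.75 − 78) / 19) × 10 = 62.1316

62.13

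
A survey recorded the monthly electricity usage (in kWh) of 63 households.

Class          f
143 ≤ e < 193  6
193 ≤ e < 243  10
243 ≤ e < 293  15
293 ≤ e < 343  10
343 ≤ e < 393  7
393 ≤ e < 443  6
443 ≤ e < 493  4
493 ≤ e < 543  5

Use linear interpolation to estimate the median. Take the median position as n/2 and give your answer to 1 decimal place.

295.5

Cumulative frequencies: 6, 16, 31, 41, 48, 54, 58, 63
n = 63; position = n/2 = 31.5.
This falls in the class 293 ≤ e < 343: L = 293, F = 31, f = 10, h = 50.
Median ≈ 293 + ((31.5 − 31) / 10) × 50 = 295.5000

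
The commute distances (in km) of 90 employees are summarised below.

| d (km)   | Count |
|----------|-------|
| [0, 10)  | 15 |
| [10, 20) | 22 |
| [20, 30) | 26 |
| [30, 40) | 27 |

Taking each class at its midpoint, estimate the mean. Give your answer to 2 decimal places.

Midpoints: 5, 15, 25, 35
Σfm = 15×5 + 22×15 + 26×25 + 27×35 = 2000
n = Σf = 90
Mean = 2000 / 90 = 22.2222

22.22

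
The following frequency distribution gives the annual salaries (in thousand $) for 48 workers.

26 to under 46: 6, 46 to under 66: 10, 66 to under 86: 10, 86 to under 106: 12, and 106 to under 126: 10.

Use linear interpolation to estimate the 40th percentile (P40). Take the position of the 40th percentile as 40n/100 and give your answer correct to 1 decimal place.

Cumulative frequencies: 6, 16, 26, 38, 48
n = 48; position = 40n/100 = 19.2.
This falls in the class 66 to under 86: L = 66, F = 16, f = 10, h = 20.
40th percentile ≈ 66 + ((19.2 − 16) / 10) × 20 = 72.4000

72.4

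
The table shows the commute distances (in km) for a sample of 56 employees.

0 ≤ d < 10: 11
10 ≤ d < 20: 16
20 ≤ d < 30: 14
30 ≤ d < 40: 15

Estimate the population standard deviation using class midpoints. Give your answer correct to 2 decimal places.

Midpoints: 5, 15, 25, 35
n = 56, Σfm = 1170, mean = 20.8929
Σfm² = 31000
Σf(m − x̄)² = Σfm² − (Σfm)²/n = 31000 − 1170²/56 = 6555.3571
Population variance = 6555.3571 / 56 = 117.0599
Standard deviation = √117.0599 = 10.8194

10.82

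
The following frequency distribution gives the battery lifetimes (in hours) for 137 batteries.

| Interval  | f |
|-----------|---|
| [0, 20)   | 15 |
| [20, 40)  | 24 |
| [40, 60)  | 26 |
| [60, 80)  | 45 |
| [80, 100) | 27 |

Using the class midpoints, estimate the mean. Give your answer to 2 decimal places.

Midpoints: 10, 30, 50, 70, 90
Σfm = 15×10 + 24×30 + 26×50 + 45×70 + 27×90 = 7750
n = Σf = 137
Mean = 7750 / 137 = 56.5693

56.57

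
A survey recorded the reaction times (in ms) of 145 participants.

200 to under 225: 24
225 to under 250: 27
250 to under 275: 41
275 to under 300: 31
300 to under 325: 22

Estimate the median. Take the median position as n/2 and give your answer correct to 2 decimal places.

263.11

Cumulative frequencies: 24, 51, 92, 123, 145
n = 145; position = n/2 = 72.5.
This falls in the class 250 to under 275: L = 250, F = 51, f = 41, h = 25.
Median ≈ 250 + ((72.5 − 51) / 41) × 25 = 263.1098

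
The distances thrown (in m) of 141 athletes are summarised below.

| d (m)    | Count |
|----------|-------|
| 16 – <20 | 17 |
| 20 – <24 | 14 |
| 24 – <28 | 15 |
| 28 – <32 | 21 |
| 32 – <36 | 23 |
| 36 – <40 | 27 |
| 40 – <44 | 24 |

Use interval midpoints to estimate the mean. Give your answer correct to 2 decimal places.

Midpoints: 18, 22, 26, 30, 34, 38, 42
Σfm = 17×18 + 14×22 + 15×26 + 21×30 + 23×34 + 27×38 + 24×42 = 4450
n = Σf = 141
Mean = 4450 / 141 = 31.5603

31.56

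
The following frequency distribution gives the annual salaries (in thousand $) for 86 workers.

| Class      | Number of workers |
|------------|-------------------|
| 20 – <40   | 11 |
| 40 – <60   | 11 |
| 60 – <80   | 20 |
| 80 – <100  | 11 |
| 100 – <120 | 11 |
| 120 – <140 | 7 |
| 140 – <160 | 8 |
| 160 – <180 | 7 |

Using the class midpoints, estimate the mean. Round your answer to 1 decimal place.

90.5

Midpoints: 30, 50, 70, 90, 110, 130, 150, 170
Σfm = 11×30 + 11×50 + 20×70 + 11×90 + 11×110 + 7×130 + 8×150 + 7×170 = 7780
n = Σf = 86
Mean = 7780 / 86 = 90.4651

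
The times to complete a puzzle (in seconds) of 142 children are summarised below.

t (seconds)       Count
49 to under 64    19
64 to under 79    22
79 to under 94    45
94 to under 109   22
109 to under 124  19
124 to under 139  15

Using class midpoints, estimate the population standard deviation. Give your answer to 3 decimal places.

22.403

Midpoints: 56.5, 71.5, 86.5, 101.5, 116.5, 131.5
n = 142, Σfm = 12958, mean = 91.2535
Σfm² = 1253729.5
Σf(m − x̄)² = Σfm² − (Σfm)²/n = 1253729.5 − 12958²/142 = 71266.3732
Population variance = 71266.3732 / 142 = 501.8759
Standard deviation = √501.8759 = 22.4026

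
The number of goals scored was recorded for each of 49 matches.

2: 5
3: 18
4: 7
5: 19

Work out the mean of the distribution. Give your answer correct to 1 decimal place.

Values: 2, 3, 4, 5
Σfx = 5×2 + 18×3 + 7×4 + 19×5 = 187
n = Σf = 49
Mean = 187 / 49 = 3.8163

3.8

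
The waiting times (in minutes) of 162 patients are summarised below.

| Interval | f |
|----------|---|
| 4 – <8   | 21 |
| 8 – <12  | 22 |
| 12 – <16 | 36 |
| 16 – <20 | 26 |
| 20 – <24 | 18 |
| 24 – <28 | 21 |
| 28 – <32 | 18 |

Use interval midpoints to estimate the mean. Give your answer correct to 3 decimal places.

17.284

Midpoints: 6, 10, 14, 18, 22, 26, 30
Σfm = 21×6 + 22×10 + 36×14 + 26×18 + 18×22 + 21×26 + 18×30 = 2800
n = Σf = 162
Mean = 2800 / 162 = 17.2840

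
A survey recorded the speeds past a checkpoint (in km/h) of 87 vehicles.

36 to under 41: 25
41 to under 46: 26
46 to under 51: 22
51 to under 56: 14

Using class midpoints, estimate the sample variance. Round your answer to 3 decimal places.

Midpoints: 38.5, 43.5, 48.5, 53.5
n = 87, Σfm = 3909.5, mean = 44.9368
Σfm² = 178075.75
Σf(m − x̄)² = Σfm² − (Σfm)²/n = 178075.75 − 3909.5²/87 = 2395.4023
Sample variance = 2395.4023 / 86 = 27.8535

27.854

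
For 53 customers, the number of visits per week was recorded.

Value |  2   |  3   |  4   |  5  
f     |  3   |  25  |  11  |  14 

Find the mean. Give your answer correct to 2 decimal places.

3.68

Values: 2, 3, 4, 5
Σfx = 3×2 + 25×3 + 11×4 + 14×5 = 195
n = Σf = 53
Mean = 195 / 53 = 3.6792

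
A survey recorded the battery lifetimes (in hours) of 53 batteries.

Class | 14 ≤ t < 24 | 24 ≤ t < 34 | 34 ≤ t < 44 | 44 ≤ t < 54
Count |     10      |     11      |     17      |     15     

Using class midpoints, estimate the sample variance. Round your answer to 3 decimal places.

117.634

Midpoints: 19, 29, 39, 49
n = 53, Σfm = 1907, mean = 35.9811
Σfm² = 74733
Σf(m − x̄)² = Σfm² − (Σfm)²/n = 74733 − 1907²/53 = 6116.9811
Sample variance = 6116.9811 / 52 = 117.6343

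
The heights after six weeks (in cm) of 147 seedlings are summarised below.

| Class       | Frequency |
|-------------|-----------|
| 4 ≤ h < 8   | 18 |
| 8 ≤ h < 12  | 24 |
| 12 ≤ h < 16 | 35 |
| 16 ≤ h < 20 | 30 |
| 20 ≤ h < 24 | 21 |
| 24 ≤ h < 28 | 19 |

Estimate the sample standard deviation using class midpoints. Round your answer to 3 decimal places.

Midpoints: 6, 10, 14, 18, 22, 26
n = 147, Σfm = 2334, mean = 15.8776
Σfm² = 42636
Σf(m − x̄)² = Σfm² − (Σfm)²/n = 42636 − 2334²/147 = 5577.7959
Sample variance = 5577.7959 / 146 = 38.2041
Standard deviation = √38.2041 = 6.1809

6.181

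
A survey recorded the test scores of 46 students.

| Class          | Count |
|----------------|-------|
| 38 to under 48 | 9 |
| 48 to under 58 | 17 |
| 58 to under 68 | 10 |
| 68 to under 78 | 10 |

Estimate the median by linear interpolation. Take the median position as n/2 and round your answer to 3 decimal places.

56.235

Cumulative frequencies: 9, 26, 36, 46
n = 46; position = n/2 = 23.
This falls in the class 48 to under 58: L = 48, F = 9, f = 17, h = 10.
Median ≈ 48 + ((23 − 9) / 17) × 10 = 56.2353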